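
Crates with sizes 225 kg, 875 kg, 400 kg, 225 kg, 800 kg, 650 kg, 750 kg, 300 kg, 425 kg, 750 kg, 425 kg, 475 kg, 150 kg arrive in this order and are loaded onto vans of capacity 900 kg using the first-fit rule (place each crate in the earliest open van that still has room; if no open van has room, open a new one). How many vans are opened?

8

  225 → van 1 (new)  [load 225/900]
  875 → van 2 (new)  [load 875/900]
  400 → van 1  [load 625/900]
  225 → van 1  [load 850/900]
  800 → van 3 (new)  [load 800/900]
  650 → van 4 (new)  [load 650/900]
  750 → van 5 (new)  [load 750/900]
  300 → van 6 (new)  [load 300/900]
  425 → van 6  [load 725/900]
  750 → van 7 (new)  [load 750/900]
  425 → van 8 (new)  [load 425/900]
  475 → van 8  [load 900/900]
  150 → van 4  [load 800/900]
8 vans opened.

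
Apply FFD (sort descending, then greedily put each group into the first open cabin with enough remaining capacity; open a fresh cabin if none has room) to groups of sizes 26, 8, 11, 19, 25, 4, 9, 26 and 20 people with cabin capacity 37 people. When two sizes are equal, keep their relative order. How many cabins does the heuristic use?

Sorted descending: 26, 26, 25, 20, 19, 11, 9, 8, 4.
  26 → cabin 1 (new)  [load 26/37]
  26 → cabin 2 (new)  [load 26/37]
  25 → cabin 3 (new)  [load 25/37]
  20 → cabin 4 (new)  [load 20/37]
  19 → cabin 5 (new)  [load 19/37]
  11 → cabin 1  [load 37/37]
  9 → cabin 2  [load 35/37]
  8 → cabin 3  [load 33/37]
  4 → cabin 3  [load 37/37]
5 cabins opened.

5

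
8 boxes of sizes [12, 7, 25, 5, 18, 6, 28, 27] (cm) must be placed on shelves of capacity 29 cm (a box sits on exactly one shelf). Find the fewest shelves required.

Total = 28 + 27 + 25 + 18 + 12 + 7 + 6 + 5 = 128 cm.
Lower bound: ⌈128/29⌉ = 5 shelves.
A packing using 5 shelves:
  shelf 1: 28 = 28
  shelf 2: 27 = 27
  shelf 3: 25 = 25
  shelf 4: 18 + 7 = 25
  shelf 5: 12 + 6 + 5 = 23
This matches the lower bound, so 5 is optimal.

5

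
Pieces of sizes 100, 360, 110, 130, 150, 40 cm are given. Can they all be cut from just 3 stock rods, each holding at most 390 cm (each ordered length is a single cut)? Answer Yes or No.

A valid assignment using 3 stock rods:
  stock rod 1: 360 = 360
  stock rod 2: 150 + 130 + 110 = 390
  stock rod 3: 100 + 40 = 140
Every load is within 390 cm, so 3 stock rods suffice.

Yes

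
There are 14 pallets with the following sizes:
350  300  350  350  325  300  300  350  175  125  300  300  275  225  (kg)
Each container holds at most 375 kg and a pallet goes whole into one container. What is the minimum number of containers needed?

Total = 350 + 350 + 350 + 350 + 325 + 300 + 300 + 300 + 300 + 300 + 275 + 225 + 175 + 125 = 4025 kg.
Lower bound: ⌈4025/375⌉ = 11 containers.
Also, 12 pallets each exceed 375/2 kg, and no two of those can share a container, so at least 12 containers are needed.
A packing using 13 containers:
  container 1: 350 = 350
  container 2: 350 = 350
  container 3: 350 = 350
  container 4: 350 = 350
  container 5: 325 = 325
  container 6: 300 = 300
  container 7: 300 = 300
  container 8: 300 = 300
  container 9: 300 = 300
  container 10: 300 = 300
  container 11: 275 = 275
  container 12: 225 + 125 = 350
  container 13: 175 = 175
No arrangement into 12 containers stays within capacity, so 13 is optimal.

13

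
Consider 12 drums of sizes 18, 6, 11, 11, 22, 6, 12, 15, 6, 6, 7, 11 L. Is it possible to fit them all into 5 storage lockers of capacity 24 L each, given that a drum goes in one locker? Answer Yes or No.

No

Total = 131 L; ⌈131/24⌉ = 6.
At least 6 storage lockers are required, but only 5 are allowed.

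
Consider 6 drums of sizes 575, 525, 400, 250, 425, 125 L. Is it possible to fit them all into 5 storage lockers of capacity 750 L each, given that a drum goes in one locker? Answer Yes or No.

A valid assignment using 4 storage lockers:
  locker 1: 575 + 125 = 700
  locker 2: 525 = 525
  locker 3: 425 + 250 = 675
  locker 4: 400 = 400
That uses only 4 ≤ 5, so 5 storage lockers are enough.

Yes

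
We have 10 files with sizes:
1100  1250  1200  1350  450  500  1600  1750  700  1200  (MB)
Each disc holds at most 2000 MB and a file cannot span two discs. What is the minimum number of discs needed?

7

Total = 1750 + 1600 + 1350 + 1250 + 1200 + 1200 + 1100 + 700 + 500 + 450 = 11100 MB.
Lower bound: ⌈11100/2000⌉ = 6 discs.
Also, 7 files each exceed 1000 MB, and no two of those can share a disc, so at least 7 discs are needed.
A packing using 7 discs:
  disc 1: 1750 = 1750
  disc 2: 1600 = 1600
  disc 3: 1350 + 500 = 1850
  disc 4: 1250 + 700 = 1950
  disc 5: 1200 + 450 = 1650
  disc 6: 1200 = 1200
  disc 7: 1100 = 1100
This matches the lower bound, so 7 is optimal.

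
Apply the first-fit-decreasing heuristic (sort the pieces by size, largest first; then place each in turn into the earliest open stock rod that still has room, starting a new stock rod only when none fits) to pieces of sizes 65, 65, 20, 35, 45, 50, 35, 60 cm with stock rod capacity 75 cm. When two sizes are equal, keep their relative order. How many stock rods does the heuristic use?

Sorted descending: 65, 65, 60, 50, 45, 35, 35, 20.
  65 → stock rod 1 (new)  [load 65/75]
  65 → stock rod 2 (new)  [load 65/75]
  60 → stock rod 3 (new)  [load 60/75]
  50 → stock rod 4 (new)  [load 50/75]
  45 → stock rod 5 (new)  [load 45/75]
  35 → stock rod 6 (new)  [load 35/75]
  35 → stock rod 6  [load 70/75]
  20 → stock rod 4  [load 70/75]
6 stock rods opened.

6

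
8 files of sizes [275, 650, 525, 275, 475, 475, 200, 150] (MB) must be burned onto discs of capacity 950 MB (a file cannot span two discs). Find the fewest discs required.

4

Total = 650 + 525 + 475 + 475 + 275 + 275 + 200 + 150 = 3025 MB.
Lower bound: ⌈3025/950⌉ = 4 discs.
A packing using 4 discs:
  disc 1: 650 + 275 = 925
  disc 2: 525 + 275 + 150 = 950
  disc 3: 475 + 475 = 950
  disc 4: 200 = 200
This matches the lower bound, so 4 is optimal.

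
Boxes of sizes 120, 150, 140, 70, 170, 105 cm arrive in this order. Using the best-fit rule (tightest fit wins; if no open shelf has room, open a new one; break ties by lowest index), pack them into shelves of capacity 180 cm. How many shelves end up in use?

5

  120 → shelf 1 (new)  [load 120/180]
  150 → shelf 2 (new)  [load 150/180]
  140 → shelf 3 (new)  [load 140/180]
  70 → shelf 4 (new)  [load 70/180]
  170 → shelf 5 (new)  [load 170/180]
  105 → shelf 4  [load 175/180]
5 shelves opened.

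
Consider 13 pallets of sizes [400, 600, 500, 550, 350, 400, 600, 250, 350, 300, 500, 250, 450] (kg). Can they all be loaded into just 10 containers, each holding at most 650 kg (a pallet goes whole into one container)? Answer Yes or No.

A valid assignment using 10 containers:
  container 1: 600 = 600
  container 2: 600 = 600
  container 3: 550 = 550
  container 4: 500 = 500
  container 5: 500 = 500
  container 6: 450 = 450
  container 7: 400 + 250 = 650
  container 8: 400 + 250 = 650
  container 9: 350 + 300 = 650
  container 10: 350 = 350
Every load is within 650 kg, so 10 containers suffice.

Yes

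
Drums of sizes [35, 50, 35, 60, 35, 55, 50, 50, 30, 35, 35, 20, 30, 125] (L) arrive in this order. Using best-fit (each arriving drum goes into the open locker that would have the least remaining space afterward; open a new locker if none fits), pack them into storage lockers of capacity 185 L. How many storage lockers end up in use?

4

  35 → locker 1 (new)  [load 35/185]
  50 → locker 1  [load 85/185]
  35 → locker 1  [load 120/185]
  60 → locker 1  [load 180/185]
  35 → locker 2 (new)  [load 35/185]
  55 → locker 2  [load 90/185]
  50 → locker 2  [load 140/185]
  50 → locker 3 (new)  [load 50/185]
  30 → locker 2  [load 170/185]
  35 → locker 3  [load 85/185]
  35 → locker 3  [load 120/185]
  20 → locker 3  [load 140/185]
  30 → locker 3  [load 170/185]
  125 → locker 4 (new)  [load 125/185]
4 storage lockers opened.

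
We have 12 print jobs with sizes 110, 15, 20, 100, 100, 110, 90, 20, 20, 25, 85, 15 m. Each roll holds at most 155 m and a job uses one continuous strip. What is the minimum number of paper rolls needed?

6

Total = 110 + 110 + 100 + 100 + 90 + 85 + 25 + 20 + 20 + 20 + 15 + 15 = 710 m.
Lower bound: ⌈710/155⌉ = 5 paper rolls.
Also, 6 print jobs each exceed 155/2 m, and no two of those can share a roll, so at least 6 paper rolls are needed.
A packing using 6 paper rolls:
  roll 1: 110 + 25 + 20 = 155
  roll 2: 110 + 20 + 20 = 150
  roll 3: 100 + 15 + 15 = 130
  roll 4: 100 = 100
  roll 5: 90 = 90
  roll 6: 85 = 85
This matches the lower bound, so 6 is optimal.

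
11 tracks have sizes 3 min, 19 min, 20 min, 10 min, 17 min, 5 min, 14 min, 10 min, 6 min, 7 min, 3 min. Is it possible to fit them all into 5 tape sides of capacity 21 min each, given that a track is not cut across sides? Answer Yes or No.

Total = 114 min; ⌈114/21⌉ = 6.
At least 6 tape sides are required, but only 5 are allowed.

No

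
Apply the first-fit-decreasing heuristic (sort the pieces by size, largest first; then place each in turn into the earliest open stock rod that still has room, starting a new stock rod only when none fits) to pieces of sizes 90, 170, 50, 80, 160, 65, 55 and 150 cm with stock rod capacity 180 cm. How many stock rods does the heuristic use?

Sorted descending: 170, 160, 150, 90, 80, 65, 55, 50.
  170 → stock rod 1 (new)  [load 170/180]
  160 → stock rod 2 (new)  [load 160/180]
  150 → stock rod 3 (new)  [load 150/180]
  90 → stock rod 4 (new)  [load 90/180]
  80 → stock rod 4  [load 170/180]
  65 → stock rod 5 (new)  [load 65/180]
  55 → stock rod 5  [load 120/180]
  50 → stock rod 5  [load 170/180]
5 stock rods opened.

5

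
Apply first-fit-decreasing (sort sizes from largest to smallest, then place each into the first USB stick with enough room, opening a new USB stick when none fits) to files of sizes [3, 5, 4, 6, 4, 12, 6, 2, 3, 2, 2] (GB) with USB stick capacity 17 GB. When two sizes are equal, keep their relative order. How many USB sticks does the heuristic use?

Sorted descending: 12, 6, 6, 5, 4, 4, 3, 3, 2, 2, 2.
  12 → USB stick 1 (new)  [load 12/17]
  6 → USB stick 2 (new)  [load 6/17]
  6 → USB stick 2  [load 12/17]
  5 → USB stick 1  [load 17/17]
  4 → USB stick 2  [load 16/17]
  4 → USB stick 3 (new)  [load 4/17]
  3 → USB stick 3  [load 7/17]
  3 → USB stick 3  [load 10/17]
  2 → USB stick 3  [load 12/17]
  2 → USB stick 3  [load 14/17]
  2 → USB stick 3  [load 16/17]
3 USB sticks opened.

3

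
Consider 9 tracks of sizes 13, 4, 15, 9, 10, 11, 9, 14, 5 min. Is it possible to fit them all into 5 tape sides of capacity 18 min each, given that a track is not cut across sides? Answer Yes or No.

Total = 90 min; ⌈90/18⌉ = 5.
The bound of 5 does not rule out 5, but exhaustive search shows no assignment into 5 tape sides of capacity 18 min exists — the minimum is 6.

No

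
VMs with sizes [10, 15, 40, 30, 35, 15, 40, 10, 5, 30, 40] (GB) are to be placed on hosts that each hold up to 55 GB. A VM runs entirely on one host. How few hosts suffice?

6

Total = 40 + 40 + 40 + 35 + 30 + 30 + 15 + 15 + 10 + 10 + 5 = 270 GB.
Lower bound: ⌈270/55⌉ = 5 hosts.
Also, 6 VMs each exceed 55/2 GB, and no two of those can share a host, so at least 6 hosts are needed.
A packing using 6 hosts:
  host 1: 40 + 15 = 55
  host 2: 40 + 15 = 55
  host 3: 40 + 10 + 5 = 55
  host 4: 35 + 10 = 45
  host 5: 30 = 30
  host 6: 30 = 30
This matches the lower bound, so 6 is optimal.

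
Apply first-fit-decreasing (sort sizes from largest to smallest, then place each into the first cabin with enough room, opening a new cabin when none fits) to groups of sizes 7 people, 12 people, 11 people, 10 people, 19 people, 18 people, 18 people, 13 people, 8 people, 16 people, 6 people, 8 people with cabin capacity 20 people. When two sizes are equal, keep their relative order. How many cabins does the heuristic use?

8

Sorted descending: 19, 18, 18, 16, 13, 12, 11, 10, 8, 8, 7, 6.
  19 → cabin 1 (new)  [load 19/20]
  18 → cabin 2 (new)  [load 18/20]
  18 → cabin 3 (new)  [load 18/20]
  16 → cabin 4 (new)  [load 16/20]
  13 → cabin 5 (new)  [load 13/20]
  12 → cabin 6 (new)  [load 12/20]
  11 → cabin 7 (new)  [load 11/20]
  10 → cabin 8 (new)  [load 10/20]
  8 → cabin 6  [load 20/20]
  8 → cabin 7  [load 19/20]
  7 → cabin 5  [load 20/20]
  6 → cabin 8  [load 16/20]
8 cabins opened.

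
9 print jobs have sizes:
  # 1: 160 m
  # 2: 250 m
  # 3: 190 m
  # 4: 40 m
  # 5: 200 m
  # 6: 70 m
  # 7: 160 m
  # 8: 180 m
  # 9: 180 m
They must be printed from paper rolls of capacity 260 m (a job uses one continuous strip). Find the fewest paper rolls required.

Total = 250 + 200 + 190 + 180 + 180 + 160 + 160 + 70 + 40 = 1430 m.
Lower bound: ⌈1430/260⌉ = 6 paper rolls.
Also, 7 print jobs each exceed 130 m, and no two of those can share a roll, so at least 7 paper rolls are needed.
A packing using 7 paper rolls:
  roll 1: 250 = 250
  roll 2: 200 + 40 = 240
  roll 3: 190 + 70 = 260
  roll 4: 180 = 180
  roll 5: 180 = 180
  roll 6: 160 = 160
  roll 7: 160 = 160
This matches the lower bound, so 7 is optimal.

7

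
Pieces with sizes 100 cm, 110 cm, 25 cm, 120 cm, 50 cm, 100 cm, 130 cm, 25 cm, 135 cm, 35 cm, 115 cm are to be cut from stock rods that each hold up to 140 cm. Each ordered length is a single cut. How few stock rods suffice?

Total = 135 + 130 + 120 + 115 + 110 + 100 + 100 + 50 + 35 + 25 + 25 = 945 cm.
Lower bound: ⌈945/140⌉ = 7 stock rods.
A packing using 8 stock rods:
  stock rod 1: 135 = 135
  stock rod 2: 130 = 130
  stock rod 3: 120 = 120
  stock rod 4: 115 + 25 = 140
  stock rod 5: 110 + 25 = 135
  stock rod 6: 100 + 35 = 135
  stock rod 7: 100 = 100
  stock rod 8: 50 = 50
No arrangement into 7 stock rods stays within capacity, so 8 is optimal.

8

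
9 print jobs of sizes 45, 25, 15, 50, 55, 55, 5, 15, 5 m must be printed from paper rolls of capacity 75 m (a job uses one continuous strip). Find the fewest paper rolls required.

Total = 55 + 55 + 50 + 45 + 25 + 15 + 15 + 5 + 5 = 270 m.
Lower bound: ⌈270/75⌉ = 4 paper rolls.
A packing using 4 paper rolls:
  roll 1: 55 + 15 + 5 = 75
  roll 2: 55 + 15 + 5 = 75
  roll 3: 50 + 25 = 75
  roll 4: 45 = 45
This matches the lower bound, so 4 is optimal.

4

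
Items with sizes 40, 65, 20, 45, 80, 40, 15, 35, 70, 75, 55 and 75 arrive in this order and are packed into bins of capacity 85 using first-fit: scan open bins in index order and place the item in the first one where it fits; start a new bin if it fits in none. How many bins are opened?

  40 → bin 1 (new)  [load 40/85]
  65 → bin 2 (new)  [load 65/85]
  20 → bin 1  [load 60/85]
  45 → bin 3 (new)  [load 45/85]
  80 → bin 4 (new)  [load 80/85]
  40 → bin 3  [load 85/85]
  15 → bin 1  [load 75/85]
  35 → bin 5 (new)  [load 35/85]
  70 → bin 6 (new)  [load 70/85]
  75 → bin 7 (new)  [load 75/85]
  55 → bin 8 (new)  [load 55/85]
  75 → bin 9 (new)  [load 75/85]
9 bins opened.

9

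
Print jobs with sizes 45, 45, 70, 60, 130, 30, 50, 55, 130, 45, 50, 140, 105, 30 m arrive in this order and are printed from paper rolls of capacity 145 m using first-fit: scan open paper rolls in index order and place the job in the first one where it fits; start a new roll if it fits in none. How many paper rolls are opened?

8

  45 → roll 1 (new)  [load 45/145]
  45 → roll 1  [load 90/145]
  70 → roll 2 (new)  [load 70/145]
  60 → roll 2  [load 130/145]
  130 → roll 3 (new)  [load 130/145]
  30 → roll 1  [load 120/145]
  50 → roll 4 (new)  [load 50/145]
  55 → roll 4  [load 105/145]
  130 → roll 5 (new)  [load 130/145]
  45 → roll 6 (new)  [load 45/145]
  50 → roll 6  [load 95/145]
  140 → roll 7 (new)  [load 140/145]
  105 → roll 8 (new)  [load 105/145]
  30 → roll 4  [load 135/145]
8 paper rolls opened.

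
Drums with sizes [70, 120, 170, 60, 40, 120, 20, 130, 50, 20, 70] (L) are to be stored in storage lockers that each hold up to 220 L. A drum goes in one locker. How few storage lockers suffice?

4

Total = 170 + 130 + 120 + 120 + 70 + 70 + 60 + 50 + 40 + 20 + 20 = 870 L.
Lower bound: ⌈870/220⌉ = 4 storage lockers.
A packing using 4 storage lockers:
  locker 1: 170 + 50 = 220
  locker 2: 130 + 70 + 20 = 220
  locker 3: 120 + 70 + 20 = 210
  locker 4: 120 + 60 + 40 = 220
This matches the lower bound, so 4 is optimal.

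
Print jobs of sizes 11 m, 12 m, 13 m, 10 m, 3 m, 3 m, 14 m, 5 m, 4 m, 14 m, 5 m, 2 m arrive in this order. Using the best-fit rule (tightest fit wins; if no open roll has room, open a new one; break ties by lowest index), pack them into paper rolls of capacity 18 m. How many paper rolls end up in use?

6

  11 → roll 1 (new)  [load 11/18]
  12 → roll 2 (new)  [load 12/18]
  13 → roll 3 (new)  [load 13/18]
  10 → roll 4 (new)  [load 10/18]
  3 → roll 3  [load 16/18]
  3 → roll 2  [load 15/18]
  14 → roll 5 (new)  [load 14/18]
  5 → roll 1  [load 16/18]
  4 → roll 5  [load 18/18]
  14 → roll 6 (new)  [load 14/18]
  5 → roll 4  [load 15/18]
  2 → roll 1  [load 18/18]
6 paper rolls opened.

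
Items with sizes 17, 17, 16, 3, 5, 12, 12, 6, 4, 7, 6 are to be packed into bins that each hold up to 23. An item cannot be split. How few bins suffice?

5

Total = 17 + 17 + 16 + 12 + 12 + 7 + 6 + 6 + 5 + 4 + 3 = 105.
Lower bound: ⌈105/23⌉ = 5 bins.
A packing using 5 bins:
  bin 1: 17 + 6 = 23
  bin 2: 17 + 6 = 23
  bin 3: 16 + 7 = 23
  bin 4: 12 + 5 + 4 = 21
  bin 5: 12 + 3 = 15
This matches the lower bound, so 5 is optimal.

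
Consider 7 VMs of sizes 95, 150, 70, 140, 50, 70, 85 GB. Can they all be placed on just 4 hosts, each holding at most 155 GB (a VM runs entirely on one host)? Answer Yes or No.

Total = 660 GB; ⌈660/155⌉ = 5.
At least 5 hosts are required, but only 4 are allowed.

No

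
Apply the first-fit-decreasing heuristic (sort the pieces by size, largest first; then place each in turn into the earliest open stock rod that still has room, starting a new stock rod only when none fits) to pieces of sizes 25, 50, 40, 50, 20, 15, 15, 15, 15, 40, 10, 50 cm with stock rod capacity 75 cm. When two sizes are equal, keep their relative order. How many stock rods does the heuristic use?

Sorted descending: 50, 50, 50, 40, 40, 25, 20, 15, 15, 15, 15, 10.
  50 → stock rod 1 (new)  [load 50/75]
  50 → stock rod 2 (new)  [load 50/75]
  50 → stock rod 3 (new)  [load 50/75]
  40 → stock rod 4 (new)  [load 40/75]
  40 → stock rod 5 (new)  [load 40/75]
  25 → stock rod 1  [load 75/75]
  20 → stock rod 2  [load 70/75]
  15 → stock rod 3  [load 65/75]
  15 → stock rod 4  [load 55/75]
  15 → stock rod 4  [load 70/75]
  15 → stock rod 5  [load 55/75]
  10 → stock rod 3  [load 75/75]
5 stock rods opened.

5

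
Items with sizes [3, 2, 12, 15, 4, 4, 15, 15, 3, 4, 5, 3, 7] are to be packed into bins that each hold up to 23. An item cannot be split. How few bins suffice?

Total = 15 + 15 + 15 + 12 + 7 + 5 + 4 + 4 + 4 + 3 + 3 + 3 + 2 = 92.
Lower bound: ⌈92/23⌉ = 4 bins.
A packing using 4 bins:
  bin 1: 15 + 5 + 3 = 23
  bin 2: 15 + 4 + 4 = 23
  bin 3: 15 + 3 + 3 + 2 = 23
  bin 4: 12 + 7 + 4 = 23
This matches the lower bound, so 4 is optimal.

4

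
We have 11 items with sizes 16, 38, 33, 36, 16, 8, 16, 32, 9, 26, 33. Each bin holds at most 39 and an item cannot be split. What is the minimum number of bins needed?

8

Total = 38 + 36 + 33 + 33 + 32 + 26 + 16 + 16 + 16 + 9 + 8 = 263.
Lower bound: ⌈263/39⌉ = 7 bins.
A packing using 8 bins:
  bin 1: 38 = 38
  bin 2: 36 = 36
  bin 3: 33 = 33
  bin 4: 33 = 33
  bin 5: 32 = 32
  bin 6: 26 + 9 = 35
  bin 7: 16 + 16 = 32
  bin 8: 16 + 8 = 24
No arrangement into 7 bins stays within capacity, so 8 is optimal.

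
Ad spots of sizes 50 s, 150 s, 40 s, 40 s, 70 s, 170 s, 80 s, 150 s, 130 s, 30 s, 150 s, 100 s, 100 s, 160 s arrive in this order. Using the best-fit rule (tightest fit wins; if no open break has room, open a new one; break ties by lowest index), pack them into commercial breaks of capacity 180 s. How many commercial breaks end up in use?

  50 → break 1 (new)  [load 50/180]
  150 → break 2 (new)  [load 150/180]
  40 → break 1  [load 90/180]
  40 → break 1  [load 130/180]
  70 → break 3 (new)  [load 70/180]
  170 → break 4 (new)  [load 170/180]
  80 → break 3  [load 150/180]
  150 → break 5 (new)  [load 150/180]
  130 → break 6 (new)  [load 130/180]
  30 → break 2  [load 180/180]
  150 → break 7 (new)  [load 150/180]
  100 → break 8 (new)  [load 100/180]
  100 → break 9 (new)  [load 100/180]
  160 → break 10 (new)  [load 160/180]
10 commercial breaks opened.

10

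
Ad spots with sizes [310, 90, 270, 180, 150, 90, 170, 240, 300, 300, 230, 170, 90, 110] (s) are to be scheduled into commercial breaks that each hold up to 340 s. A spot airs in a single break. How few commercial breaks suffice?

Total = 310 + 300 + 300 + 270 + 240 + 230 + 180 + 170 + 170 + 150 + 110 + 90 + 90 + 90 = 2700 s.
Lower bound: ⌈2700/340⌉ = 8 commercial breaks.
A packing using 9 commercial breaks:
  break 1: 310 = 310
  break 2: 300 = 300
  break 3: 300 = 300
  break 4: 270 = 270
  break 5: 240 + 90 = 330
  break 6: 230 + 110 = 340
  break 7: 180 + 150 = 330
  break 8: 170 + 170 = 340
  break 9: 90 + 90 = 180
No arrangement into 8 commercial breaks stays within capacity, so 9 is optimal.

9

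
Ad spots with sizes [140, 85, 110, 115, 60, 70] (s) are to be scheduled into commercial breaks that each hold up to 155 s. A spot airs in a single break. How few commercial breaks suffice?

Total = 140 + 115 + 110 + 85 + 70 + 60 = 580 s.
Lower bound: ⌈580/155⌉ = 4 commercial breaks.
A packing using 5 commercial breaks:
  break 1: 140 = 140
  break 2: 115 = 115
  break 3: 110 = 110
  break 4: 85 + 70 = 155
  break 5: 60 = 60
No arrangement into 4 commercial breaks stays within capacity, so 5 is optimal.

5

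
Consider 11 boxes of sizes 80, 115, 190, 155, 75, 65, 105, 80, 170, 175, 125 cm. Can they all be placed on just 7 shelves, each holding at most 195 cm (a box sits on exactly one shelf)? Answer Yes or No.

No

Total = 1335 cm; ⌈1335/195⌉ = 7.
The bound of 7 does not rule out 7, but exhaustive search shows no assignment into 7 shelves of capacity 195 cm exists — the minimum is 8.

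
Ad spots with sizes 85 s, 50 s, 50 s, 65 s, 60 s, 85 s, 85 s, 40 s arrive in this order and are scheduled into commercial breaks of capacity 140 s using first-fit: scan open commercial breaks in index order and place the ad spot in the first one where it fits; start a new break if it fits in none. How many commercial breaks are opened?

5

  85 → break 1 (new)  [load 85/140]
  50 → break 1  [load 135/140]
  50 → break 2 (new)  [load 50/140]
  65 → break 2  [load 115/140]
  60 → break 3 (new)  [load 60/140]
  85 → break 4 (new)  [load 85/140]
  85 → break 5 (new)  [load 85/140]
  40 → break 3  [load 100/140]
5 commercial breaks opened.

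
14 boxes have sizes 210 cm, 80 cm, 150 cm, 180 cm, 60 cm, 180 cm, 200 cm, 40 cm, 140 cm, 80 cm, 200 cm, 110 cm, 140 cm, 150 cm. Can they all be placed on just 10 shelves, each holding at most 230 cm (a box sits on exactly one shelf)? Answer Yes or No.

A valid assignment using 10 shelves:
  shelf 1: 210 = 210
  shelf 2: 200 = 200
  shelf 3: 200 = 200
  shelf 4: 180 + 40 = 220
  shelf 5: 180 = 180
  shelf 6: 150 + 80 = 230
  shelf 7: 150 + 80 = 230
  shelf 8: 140 + 60 = 200
  shelf 9: 140 = 140
  shelf 10: 110 = 110
Every load is within 230 cm, so 10 shelves suffice.

Yes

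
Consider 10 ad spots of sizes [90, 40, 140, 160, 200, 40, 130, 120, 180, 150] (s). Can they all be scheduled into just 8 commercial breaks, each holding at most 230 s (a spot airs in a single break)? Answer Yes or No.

A valid assignment using 7 commercial breaks:
  break 1: 200 = 200
  break 2: 180 + 40 = 220
  break 3: 160 + 40 = 200
  break 4: 150 = 150
  break 5: 140 + 90 = 230
  break 6: 130 = 130
  break 7: 120 = 120
That uses only 7 ≤ 8, so 8 commercial breaks are enough.

Yes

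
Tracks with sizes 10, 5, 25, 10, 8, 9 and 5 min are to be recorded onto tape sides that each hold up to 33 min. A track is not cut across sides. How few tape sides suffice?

3

Total = 25 + 10 + 10 + 9 + 8 + 5 + 5 = 72 min.
Lower bound: ⌈72/33⌉ = 3 tape sides.
A packing using 3 tape sides:
  side 1: 25 + 8 = 33
  side 2: 10 + 10 + 9 = 29
  side 3: 5 + 5 = 10
This matches the lower bound, so 3 is optimal.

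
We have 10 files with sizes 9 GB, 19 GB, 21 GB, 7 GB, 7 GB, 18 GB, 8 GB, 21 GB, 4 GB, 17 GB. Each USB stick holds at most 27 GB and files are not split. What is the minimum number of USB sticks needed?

6

Total = 21 + 21 + 19 + 18 + 17 + 9 + 8 + 7 + 7 + 4 = 131 GB.
Lower bound: ⌈131/27⌉ = 5 USB sticks.
A packing using 6 USB sticks:
  USB stick 1: 21 + 4 = 25
  USB stick 2: 21 = 21
  USB stick 3: 19 + 8 = 27
  USB stick 4: 18 + 9 = 27
  USB stick 5: 17 + 7 = 24
  USB stick 6: 7 = 7
No arrangement into 5 USB sticks stays within capacity, so 6 is optimal.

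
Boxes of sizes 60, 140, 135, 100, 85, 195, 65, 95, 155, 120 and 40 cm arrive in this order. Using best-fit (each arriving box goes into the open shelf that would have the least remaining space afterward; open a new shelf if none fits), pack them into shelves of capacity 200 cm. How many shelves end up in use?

  60 → shelf 1 (new)  [load 60/200]
  140 → shelf 1  [load 200/200]
  135 → shelf 2 (new)  [load 135/200]
  100 → shelf 3 (new)  [load 100/200]
  85 → shelf 3  [load 185/200]
  195 → shelf 4 (new)  [load 195/200]
  65 → shelf 2  [load 200/200]
  95 → shelf 5 (new)  [load 95/200]
  155 → shelf 6 (new)  [load 155/200]
  120 → shelf 7 (new)  [load 120/200]
  40 → shelf 6  [load 195/200]
7 shelves opened.

7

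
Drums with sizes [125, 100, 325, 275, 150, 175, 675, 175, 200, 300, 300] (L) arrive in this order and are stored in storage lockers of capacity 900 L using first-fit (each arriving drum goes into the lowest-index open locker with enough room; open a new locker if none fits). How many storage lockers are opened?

  125 → locker 1 (new)  [load 125/900]
  100 → locker 1  [load 225/900]
  325 → locker 1  [load 550/900]
  275 → locker 1  [load 825/900]
  150 → locker 2 (new)  [load 150/900]
  175 → locker 2  [load 325/900]
  675 → locker 3 (new)  [load 675/900]
  175 → locker 2  [load 500/900]
  200 → locker 2  [load 700/900]
  300 → locker 4 (new)  [load 300/900]
  300 → locker 4  [load 600/900]
4 storage lockers opened.

4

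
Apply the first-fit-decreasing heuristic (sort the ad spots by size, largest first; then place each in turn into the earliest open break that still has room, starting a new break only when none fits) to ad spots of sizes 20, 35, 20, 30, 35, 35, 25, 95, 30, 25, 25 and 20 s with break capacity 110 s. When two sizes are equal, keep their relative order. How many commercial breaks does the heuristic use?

Sorted descending: 95, 35, 35, 35, 30, 30, 25, 25, 25, 20, 20, 20.
  95 → break 1 (new)  [load 95/110]
  35 → break 2 (new)  [load 35/110]
  35 → break 2  [load 70/110]
  35 → break 2  [load 105/110]
  30 → break 3 (new)  [load 30/110]
  30 → break 3  [load 60/110]
  25 → break 3  [load 85/110]
  25 → break 3  [load 110/110]
  25 → break 4 (new)  [load 25/110]
  20 → break 4  [load 45/110]
  20 → break 4  [load 65/110]
  20 → break 4  [load 85/110]
4 commercial breaks opened.

4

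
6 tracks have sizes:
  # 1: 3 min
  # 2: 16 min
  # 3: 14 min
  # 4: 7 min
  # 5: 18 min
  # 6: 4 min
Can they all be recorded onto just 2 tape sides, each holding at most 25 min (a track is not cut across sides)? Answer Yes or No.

Total = 62 min; ⌈62/25⌉ = 3.
At least 3 tape sides are required, but only 2 are allowed.

No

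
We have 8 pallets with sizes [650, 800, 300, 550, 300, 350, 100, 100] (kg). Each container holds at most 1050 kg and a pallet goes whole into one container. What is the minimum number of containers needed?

Total = 800 + 650 + 550 + 350 + 300 + 300 + 100 + 100 = 3150 kg.
Lower bound: ⌈3150/1050⌉ = 3 containers.
A packing using 4 containers:
  container 1: 800 + 100 + 100 = 1000
  container 2: 650 + 350 = 1000
  container 3: 550 + 300 = 850
  container 4: 300 = 300
No arrangement into 3 containers stays within capacity, so 4 is optimal.

4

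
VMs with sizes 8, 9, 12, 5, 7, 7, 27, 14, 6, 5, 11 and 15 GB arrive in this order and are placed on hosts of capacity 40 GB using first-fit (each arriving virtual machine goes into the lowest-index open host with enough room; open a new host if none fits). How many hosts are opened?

  8 → host 1 (new)  [load 8/40]
  9 → host 1  [load 17/40]
  12 → host 1  [load 29/40]
  5 → host 1  [load 34/40]
  7 → host 2 (new)  [load 7/40]
  7 → host 2  [load 14/40]
  27 → host 3 (new)  [load 27/40]
  14 → host 2  [load 28/40]
  6 → host 1  [load 40/40]
  5 → host 2  [load 33/40]
  11 → host 3  [load 38/40]
  15 → host 4 (new)  [load 15/40]
4 hosts opened.

4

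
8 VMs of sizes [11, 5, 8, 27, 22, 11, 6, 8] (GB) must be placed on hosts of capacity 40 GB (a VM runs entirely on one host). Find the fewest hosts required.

Total = 27 + 22 + 11 + 11 + 8 + 8 + 6 + 5 = 98 GB.
Lower bound: ⌈98/40⌉ = 3 hosts.
A packing using 3 hosts:
  host 1: 27 + 11 = 38
  host 2: 22 + 11 + 6 = 39
  host 3: 8 + 8 + 5 = 21
This matches the lower bound, so 3 is optimal.

3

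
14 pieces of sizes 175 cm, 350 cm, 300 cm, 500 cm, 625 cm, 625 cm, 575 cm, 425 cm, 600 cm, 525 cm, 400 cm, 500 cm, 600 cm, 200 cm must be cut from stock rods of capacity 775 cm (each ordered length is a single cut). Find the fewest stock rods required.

Total = 625 + 625 + 600 + 600 + 575 + 525 + 500 + 500 + 425 + 400 + 350 + 300 + 200 + 175 = 6400 cm.
Lower bound: ⌈6400/775⌉ = 9 stock rods.
Also, 10 pieces each exceed 775/2 cm, and no two of those can share a stock rod, so at least 10 stock rods are needed.
A packing using 10 stock rods:
  stock rod 1: 625 = 625
  stock rod 2: 625 = 625
  stock rod 3: 600 + 175 = 775
  stock rod 4: 600 = 600
  stock rod 5: 575 + 200 = 775
  stock rod 6: 525 = 525
  stock rod 7: 500 = 500
  stock rod 8: 500 = 500
  stock rod 9: 425 + 350 = 775
  stock rod 10: 400 + 300 = 700
This matches the lower bound, so 10 is optimal.

10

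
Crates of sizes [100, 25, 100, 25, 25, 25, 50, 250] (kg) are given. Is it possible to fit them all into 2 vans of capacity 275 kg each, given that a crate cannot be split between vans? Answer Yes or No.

No

Total = 600 kg; ⌈600/275⌉ = 3.
At least 3 vans are required, but only 2 are allowed.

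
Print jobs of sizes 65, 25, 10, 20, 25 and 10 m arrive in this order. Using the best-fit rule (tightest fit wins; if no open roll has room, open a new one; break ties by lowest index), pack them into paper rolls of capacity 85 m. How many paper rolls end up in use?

2

  65 → roll 1 (new)  [load 65/85]
  25 → roll 2 (new)  [load 25/85]
  10 → roll 1  [load 75/85]
  20 → roll 2  [load 45/85]
  25 → roll 2  [load 70/85]
  10 → roll 1  [load 85/85]
2 paper rolls opened.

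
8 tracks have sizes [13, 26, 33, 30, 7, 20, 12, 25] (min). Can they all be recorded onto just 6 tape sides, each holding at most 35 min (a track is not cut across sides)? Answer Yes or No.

A valid assignment using 6 tape sides:
  side 1: 33 = 33
  side 2: 30 = 30
  side 3: 26 + 7 = 33
  side 4: 25 = 25
  side 5: 20 + 13 = 33
  side 6: 12 = 12
Every load is within 35 min, so 6 tape sides suffice.

Yes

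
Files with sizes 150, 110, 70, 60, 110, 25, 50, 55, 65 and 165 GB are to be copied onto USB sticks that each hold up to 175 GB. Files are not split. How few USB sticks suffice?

5

Total = 165 + 150 + 110 + 110 + 70 + 65 + 60 + 55 + 50 + 25 = 860 GB.
Lower bound: ⌈860/175⌉ = 5 USB sticks.
A packing using 5 USB sticks:
  USB stick 1: 165 = 165
  USB stick 2: 150 + 25 = 175
  USB stick 3: 110 + 65 = 175
  USB stick 4: 110 + 60 = 170
  USB stick 5: 70 + 55 + 50 = 175
This matches the lower bound, so 5 is optimal.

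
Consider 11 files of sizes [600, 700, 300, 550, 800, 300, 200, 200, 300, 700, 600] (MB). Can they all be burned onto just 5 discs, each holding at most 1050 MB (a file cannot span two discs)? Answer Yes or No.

Total = 5250 MB; ⌈5250/1050⌉ = 5.
6 files each exceed half the capacity and cannot share a disc, forcing at least 6 discs.
At least 6 discs are required, but only 5 are allowed.

No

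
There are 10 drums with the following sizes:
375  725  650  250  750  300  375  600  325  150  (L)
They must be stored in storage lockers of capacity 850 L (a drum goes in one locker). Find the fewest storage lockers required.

6

Total = 750 + 725 + 650 + 600 + 375 + 375 + 325 + 300 + 250 + 150 = 4500 L.
Lower bound: ⌈4500/850⌉ = 6 storage lockers.
A packing using 6 storage lockers:
  locker 1: 750 = 750
  locker 2: 725 = 725
  locker 3: 650 + 150 = 800
  locker 4: 600 + 250 = 850
  locker 5: 375 + 375 = 750
  locker 6: 325 + 300 = 625
This matches the lower bound, so 6 is optimal.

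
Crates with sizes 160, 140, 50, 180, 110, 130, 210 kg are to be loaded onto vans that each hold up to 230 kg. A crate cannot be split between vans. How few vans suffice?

Total = 210 + 180 + 160 + 140 + 130 + 110 + 50 = 980 kg.
Lower bound: ⌈980/230⌉ = 5 vans.
A packing using 6 vans:
  van 1: 210 = 210
  van 2: 180 + 50 = 230
  van 3: 160 = 160
  van 4: 140 = 140
  van 5: 130 = 130
  van 6: 110 = 110
No arrangement into 5 vans stays within capacity, so 6 is optimal.

6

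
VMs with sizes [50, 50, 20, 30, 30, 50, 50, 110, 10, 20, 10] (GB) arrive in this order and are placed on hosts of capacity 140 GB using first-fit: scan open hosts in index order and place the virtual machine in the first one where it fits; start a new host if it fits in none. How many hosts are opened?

  50 → host 1 (new)  [load 50/140]
  50 → host 1  [load 100/140]
  20 → host 1  [load 120/140]
  30 → host 2 (new)  [load 30/140]
  30 → host 2  [load 60/140]
  50 → host 2  [load 110/140]
  50 → host 3 (new)  [load 50/140]
  110 → host 4 (new)  [load 110/140]
  10 → host 1  [load 130/140]
  20 → host 2  [load 130/140]
  10 → host 1  [load 140/140]
4 hosts opened.

4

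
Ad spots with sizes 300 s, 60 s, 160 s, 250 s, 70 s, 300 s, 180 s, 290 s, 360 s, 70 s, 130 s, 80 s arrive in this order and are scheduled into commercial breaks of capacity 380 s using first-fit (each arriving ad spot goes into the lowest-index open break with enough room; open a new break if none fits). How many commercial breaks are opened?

7

  300 → break 1 (new)  [load 300/380]
  60 → break 1  [load 360/380]
  160 → break 2 (new)  [load 160/380]
  250 → break 3 (new)  [load 250/380]
  70 → break 2  [load 230/380]
  300 → break 4 (new)  [load 300/380]
  180 → break 5 (new)  [load 180/380]
  290 → break 6 (new)  [load 290/380]
  360 → break 7 (new)  [load 360/380]
  70 → break 2  [load 300/380]
  130 → break 3  [load 380/380]
  80 → break 2  [load 380/380]
7 commercial breaks opened.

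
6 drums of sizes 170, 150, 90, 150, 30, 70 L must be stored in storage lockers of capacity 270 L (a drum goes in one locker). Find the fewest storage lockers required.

Total = 170 + 150 + 150 + 90 + 70 + 30 = 660 L.
Lower bound: ⌈660/270⌉ = 3 storage lockers.
A packing using 3 storage lockers:
  locker 1: 170 + 90 = 260
  locker 2: 150 + 70 + 30 = 250
  locker 3: 150 = 150
This matches the lower bound, so 3 is optimal.

3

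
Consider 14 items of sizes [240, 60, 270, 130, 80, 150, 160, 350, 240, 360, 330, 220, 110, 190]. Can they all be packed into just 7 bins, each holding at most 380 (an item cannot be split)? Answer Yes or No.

Total = 2890; ⌈2890/380⌉ = 8.
At least 8 bins are required, but only 7 are allowed.

No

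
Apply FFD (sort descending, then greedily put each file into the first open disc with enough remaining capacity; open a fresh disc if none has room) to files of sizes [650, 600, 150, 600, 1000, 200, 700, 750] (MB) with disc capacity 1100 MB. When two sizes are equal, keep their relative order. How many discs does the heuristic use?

6

Sorted descending: 1000, 750, 700, 650, 600, 600, 200, 150.
  1000 → disc 1 (new)  [load 1000/1100]
  750 → disc 2 (new)  [load 750/1100]
  700 → disc 3 (new)  [load 700/1100]
  650 → disc 4 (new)  [load 650/1100]
  600 → disc 5 (new)  [load 600/1100]
  600 → disc 6 (new)  [load 600/1100]
  200 → disc 2  [load 950/1100]
  150 → disc 2  [load 1100/1100]
6 discs opened.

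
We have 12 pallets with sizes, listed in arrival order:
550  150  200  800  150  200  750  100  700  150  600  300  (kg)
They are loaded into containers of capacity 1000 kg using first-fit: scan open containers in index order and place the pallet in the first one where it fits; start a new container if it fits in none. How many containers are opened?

5

  550 → container 1 (new)  [load 550/1000]
  150 → container 1  [load 700/1000]
  200 → container 1  [load 900/1000]
  800 → container 2 (new)  [load 800/1000]
  150 → container 2  [load 950/1000]
  200 → container 3 (new)  [load 200/1000]
  750 → container 3  [load 950/1000]
  100 → container 1  [load 1000/1000]
  700 → container 4 (new)  [load 700/1000]
  150 → container 4  [load 850/1000]
  600 → container 5 (new)  [load 600/1000]
  300 → container 5  [load 900/1000]
5 containers opened.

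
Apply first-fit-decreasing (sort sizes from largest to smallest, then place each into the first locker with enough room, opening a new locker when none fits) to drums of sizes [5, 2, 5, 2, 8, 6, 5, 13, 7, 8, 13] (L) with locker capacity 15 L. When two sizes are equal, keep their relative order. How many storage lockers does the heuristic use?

Sorted descending: 13, 13, 8, 8, 7, 6, 5, 5, 5, 2, 2.
  13 → locker 1 (new)  [load 13/15]
  13 → locker 2 (new)  [load 13/15]
  8 → locker 3 (new)  [load 8/15]
  8 → locker 4 (new)  [load 8/15]
  7 → locker 3  [load 15/15]
  6 → locker 4  [load 14/15]
  5 → locker 5 (new)  [load 5/15]
  5 → locker 5  [load 10/15]
  5 → locker 5  [load 15/15]
  2 → locker 1  [load 15/15]
  2 → locker 2  [load 15/15]
5 storage lockers opened.

5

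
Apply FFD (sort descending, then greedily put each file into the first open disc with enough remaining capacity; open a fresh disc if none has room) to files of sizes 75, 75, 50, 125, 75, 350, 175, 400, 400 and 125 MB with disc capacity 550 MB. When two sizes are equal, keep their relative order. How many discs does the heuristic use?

Sorted descending: 400, 400, 350, 175, 125, 125, 75, 75, 75, 50.
  400 → disc 1 (new)  [load 400/550]
  400 → disc 2 (new)  [load 400/550]
  350 → disc 3 (new)  [load 350/550]
  175 → disc 3  [load 525/550]
  125 → disc 1  [load 525/550]
  125 → disc 2  [load 525/550]
  75 → disc 4 (new)  [load 75/550]
  75 → disc 4  [load 150/550]
  75 → disc 4  [load 225/550]
  50 → disc 4  [load 275/550]
4 discs opened.

4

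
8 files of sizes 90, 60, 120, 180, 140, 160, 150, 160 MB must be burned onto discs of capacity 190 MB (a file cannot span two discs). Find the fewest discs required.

7

Total = 180 + 160 + 160 + 150 + 140 + 120 + 90 + 60 = 1060 MB.
Lower bound: ⌈1060/190⌉ = 6 discs.
A packing using 7 discs:
  disc 1: 180 = 180
  disc 2: 160 = 160
  disc 3: 160 = 160
  disc 4: 150 = 150
  disc 5: 140 = 140
  disc 6: 120 + 60 = 180
  disc 7: 90 = 90
No arrangement into 6 discs stays within capacity, so 7 is optimal.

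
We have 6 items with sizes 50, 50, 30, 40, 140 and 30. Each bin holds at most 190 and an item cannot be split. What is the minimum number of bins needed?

2

Total = 140 + 50 + 50 + 40 + 30 + 30 = 340.
Lower bound: ⌈340/190⌉ = 2 bins.
A packing using 2 bins:
  bin 1: 140 + 50 = 190
  bin 2: 50 + 40 + 30 + 30 = 150
This matches the lower bound, so 2 is optimal.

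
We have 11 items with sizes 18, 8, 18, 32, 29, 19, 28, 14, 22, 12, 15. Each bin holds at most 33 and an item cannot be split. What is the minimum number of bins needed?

Total = 32 + 29 + 28 + 22 + 19 + 18 + 18 + 15 + 14 + 12 + 8 = 215.
Lower bound: ⌈215/33⌉ = 7 bins.
A packing using 7 bins:
  bin 1: 32 = 32
  bin 2: 29 = 29
  bin 3: 28 = 28
  bin 4: 22 + 8 = 30
  bin 5: 19 + 14 = 33
  bin 6: 18 + 15 = 33
  bin 7: 18 + 12 = 30
This matches the lower bound, so 7 is optimal.

7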